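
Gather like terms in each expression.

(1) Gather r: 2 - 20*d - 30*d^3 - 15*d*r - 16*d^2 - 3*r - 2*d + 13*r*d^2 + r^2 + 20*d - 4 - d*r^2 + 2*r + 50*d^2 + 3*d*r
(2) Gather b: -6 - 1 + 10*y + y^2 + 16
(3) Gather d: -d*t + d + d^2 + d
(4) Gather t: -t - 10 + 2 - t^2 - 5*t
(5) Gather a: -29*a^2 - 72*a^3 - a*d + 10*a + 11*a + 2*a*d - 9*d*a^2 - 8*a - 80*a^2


(1) = -30*d^3 + 34*d^2 - 2*d + r^2*(1 - d) + r*(13*d^2 - 12*d - 1) - 2
(2) = y^2 + 10*y + 9
(3) = d^2 + d*(2 - t)
(4) = -t^2 - 6*t - 8
(5) = -72*a^3 + a^2*(-9*d - 109) + a*(d + 13)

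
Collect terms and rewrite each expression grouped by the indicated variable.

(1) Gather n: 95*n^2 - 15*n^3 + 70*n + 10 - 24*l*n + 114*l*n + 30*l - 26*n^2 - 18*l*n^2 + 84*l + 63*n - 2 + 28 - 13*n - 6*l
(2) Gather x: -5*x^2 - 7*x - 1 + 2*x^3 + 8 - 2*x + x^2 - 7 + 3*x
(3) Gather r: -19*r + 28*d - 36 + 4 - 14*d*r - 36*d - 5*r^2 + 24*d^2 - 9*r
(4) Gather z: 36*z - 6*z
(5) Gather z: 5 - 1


(1) = 108*l - 15*n^3 + n^2*(69 - 18*l) + n*(90*l + 120) + 36
(2) = 2*x^3 - 4*x^2 - 6*x
(3) = 24*d^2 - 8*d - 5*r^2 + r*(-14*d - 28) - 32
(4) = 30*z
(5) = 4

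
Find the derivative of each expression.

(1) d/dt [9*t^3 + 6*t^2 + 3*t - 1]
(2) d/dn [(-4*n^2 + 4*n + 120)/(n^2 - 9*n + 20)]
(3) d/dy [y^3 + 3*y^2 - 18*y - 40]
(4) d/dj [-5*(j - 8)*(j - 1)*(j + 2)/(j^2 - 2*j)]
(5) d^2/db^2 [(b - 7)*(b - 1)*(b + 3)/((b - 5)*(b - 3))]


(1) = 27*t^2 + 12*t + 3
(2) = 8*(4*n^2 - 50*n + 145)/(n^4 - 18*n^3 + 121*n^2 - 360*n + 400)
(3) = 3*y^2 + 6*y - 18
(4) = 5*(-j^4 + 4*j^3 - 24*j^2 + 32*j - 32)/(j^2*(j^2 - 4*j + 4))
(5) = 16*(-b^3 - 9*b^2 + 117*b - 267)/(b^6 - 24*b^5 + 237*b^4 - 1232*b^3 + 3555*b^2 - 5400*b + 3375)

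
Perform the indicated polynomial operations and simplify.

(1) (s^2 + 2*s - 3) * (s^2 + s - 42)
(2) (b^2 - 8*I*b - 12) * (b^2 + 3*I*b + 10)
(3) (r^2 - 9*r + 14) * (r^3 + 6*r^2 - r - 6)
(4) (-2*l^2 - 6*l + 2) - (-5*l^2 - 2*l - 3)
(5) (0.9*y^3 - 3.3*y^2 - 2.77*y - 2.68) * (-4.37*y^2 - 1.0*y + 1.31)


(1) = s^4 + 3*s^3 - 43*s^2 - 87*s + 126
(2) = b^4 - 5*I*b^3 + 22*b^2 - 116*I*b - 120
(3) = r^5 - 3*r^4 - 41*r^3 + 87*r^2 + 40*r - 84
(4) = 3*l^2 - 4*l + 5
(5) = -3.933*y^5 + 13.521*y^4 + 16.5839*y^3 + 10.1586*y^2 - 0.9487*y - 3.5108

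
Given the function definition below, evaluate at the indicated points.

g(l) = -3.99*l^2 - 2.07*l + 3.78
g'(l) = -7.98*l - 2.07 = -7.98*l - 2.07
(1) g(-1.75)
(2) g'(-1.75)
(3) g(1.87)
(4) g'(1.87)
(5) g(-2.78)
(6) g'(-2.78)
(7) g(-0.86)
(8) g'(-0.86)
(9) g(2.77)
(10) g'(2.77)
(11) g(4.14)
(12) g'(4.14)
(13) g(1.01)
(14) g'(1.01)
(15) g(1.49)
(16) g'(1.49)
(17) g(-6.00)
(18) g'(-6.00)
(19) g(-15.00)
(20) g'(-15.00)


(1) = -4.82
(2) = 11.89
(3) = -14.04
(4) = -16.99
(5) = -21.30
(6) = 20.11
(7) = 2.61
(8) = 4.79
(9) = -32.57
(10) = -24.17
(11) = -73.18
(12) = -35.11
(13) = -2.38
(14) = -10.13
(15) = -8.16
(16) = -13.96
(17) = -127.44
(18) = 45.81
(19) = -862.92
(20) = 117.63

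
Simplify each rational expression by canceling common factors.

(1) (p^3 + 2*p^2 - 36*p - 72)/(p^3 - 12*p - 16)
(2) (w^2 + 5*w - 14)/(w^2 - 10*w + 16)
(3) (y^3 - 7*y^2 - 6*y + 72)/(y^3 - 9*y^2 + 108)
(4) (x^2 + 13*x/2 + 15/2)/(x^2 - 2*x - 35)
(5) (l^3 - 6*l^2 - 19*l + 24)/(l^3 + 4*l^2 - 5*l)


(1) = (p^2 - 36)/(p^2 - 2*p - 8)
(2) = (w + 7)/(w - 8)
(3) = (y - 4)/(y - 6)
(4) = (2*x + 3)/(2*x - 14)
(5) = (l^2 - 5*l - 24)/(l^2 + 5*l)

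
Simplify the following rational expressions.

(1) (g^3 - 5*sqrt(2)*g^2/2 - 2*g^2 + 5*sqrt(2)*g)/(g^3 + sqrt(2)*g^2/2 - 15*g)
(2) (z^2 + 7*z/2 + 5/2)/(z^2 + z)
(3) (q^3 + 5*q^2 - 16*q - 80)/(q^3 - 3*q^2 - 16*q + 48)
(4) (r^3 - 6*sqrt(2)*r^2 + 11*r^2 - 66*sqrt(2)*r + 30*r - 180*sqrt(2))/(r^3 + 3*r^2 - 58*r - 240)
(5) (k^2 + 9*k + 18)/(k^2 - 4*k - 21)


(1) = (4*g - 8)/(4*g + 12*sqrt(2))
(2) = (2*z + 5)/(2*z)
(3) = (q + 5)/(q - 3)
(4) = (r - 6*sqrt(2))/(r - 8)
(5) = (k + 6)/(k - 7)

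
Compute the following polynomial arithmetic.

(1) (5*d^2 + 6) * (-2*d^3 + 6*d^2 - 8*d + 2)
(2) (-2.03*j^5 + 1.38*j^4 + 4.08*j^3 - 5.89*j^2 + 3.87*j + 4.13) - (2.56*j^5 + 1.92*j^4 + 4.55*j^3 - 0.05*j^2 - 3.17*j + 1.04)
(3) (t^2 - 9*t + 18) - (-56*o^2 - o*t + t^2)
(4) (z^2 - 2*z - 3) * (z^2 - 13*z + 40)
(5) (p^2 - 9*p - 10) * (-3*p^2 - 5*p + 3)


(1) = -10*d^5 + 30*d^4 - 52*d^3 + 46*d^2 - 48*d + 12
(2) = -4.59*j^5 - 0.54*j^4 - 0.47*j^3 - 5.84*j^2 + 7.04*j + 3.09
(3) = 56*o^2 + o*t - 9*t + 18
(4) = z^4 - 15*z^3 + 63*z^2 - 41*z - 120
(5) = -3*p^4 + 22*p^3 + 78*p^2 + 23*p - 30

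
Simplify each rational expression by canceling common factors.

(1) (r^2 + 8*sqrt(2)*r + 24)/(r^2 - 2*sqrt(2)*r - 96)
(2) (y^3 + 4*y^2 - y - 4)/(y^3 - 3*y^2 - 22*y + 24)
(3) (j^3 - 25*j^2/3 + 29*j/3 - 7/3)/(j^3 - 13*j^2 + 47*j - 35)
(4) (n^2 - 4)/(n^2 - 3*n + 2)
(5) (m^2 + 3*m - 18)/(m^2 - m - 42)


(1) = (r + 2*sqrt(2))/(r - 8*sqrt(2))
(2) = (y + 1)/(y - 6)
(3) = (3*j - 1)/(3*j - 15)
(4) = (n + 2)/(n - 1)
(5) = (m - 3)/(m - 7)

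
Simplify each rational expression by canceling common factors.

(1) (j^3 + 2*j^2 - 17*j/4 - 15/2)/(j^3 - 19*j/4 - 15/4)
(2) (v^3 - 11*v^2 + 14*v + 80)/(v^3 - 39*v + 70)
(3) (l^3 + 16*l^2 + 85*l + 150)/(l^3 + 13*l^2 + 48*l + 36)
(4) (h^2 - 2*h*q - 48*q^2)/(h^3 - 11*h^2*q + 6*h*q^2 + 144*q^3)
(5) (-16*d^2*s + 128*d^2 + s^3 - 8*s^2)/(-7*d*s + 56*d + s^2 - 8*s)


(1) = (2*j^2 + j - 10)/(2*j^2 - 3*j - 5)
(2) = (v^2 - 6*v - 16)/(v^2 + 5*v - 14)
(3) = (l^2 + 10*l + 25)/(l^2 + 7*l + 6)
(4) = (-h - 6*q)/(-h^2 + 3*h*q + 18*q^2)
(5) = (-16*d^2 + s^2)/(-7*d + s)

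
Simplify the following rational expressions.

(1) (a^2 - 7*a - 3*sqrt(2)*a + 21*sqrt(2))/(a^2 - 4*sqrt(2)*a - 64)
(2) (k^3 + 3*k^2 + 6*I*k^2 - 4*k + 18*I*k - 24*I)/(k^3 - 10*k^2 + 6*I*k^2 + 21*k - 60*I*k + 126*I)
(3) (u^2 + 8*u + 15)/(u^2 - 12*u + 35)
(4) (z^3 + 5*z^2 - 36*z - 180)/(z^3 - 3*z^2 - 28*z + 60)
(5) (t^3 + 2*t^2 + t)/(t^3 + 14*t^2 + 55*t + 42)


(1) = (a^2 + a*(-7 - 3*sqrt(2)) + 21*sqrt(2))/(a^2 - 4*sqrt(2)*a - 64)
(2) = (k^2 + 3*k - 4)/(k^2 - 10*k + 21)
(3) = (u^2 + 8*u + 15)/(u^2 - 12*u + 35)
(4) = (z + 6)/(z - 2)
(5) = (t^2 + t)/(t^2 + 13*t + 42)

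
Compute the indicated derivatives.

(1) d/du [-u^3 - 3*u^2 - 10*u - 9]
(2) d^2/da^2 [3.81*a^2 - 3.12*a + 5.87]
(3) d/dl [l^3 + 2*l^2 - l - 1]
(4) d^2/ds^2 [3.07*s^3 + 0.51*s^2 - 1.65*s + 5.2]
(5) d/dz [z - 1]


(1) = -3*u^2 - 6*u - 10
(2) = 7.62000000000000
(3) = 3*l^2 + 4*l - 1
(4) = 18.42*s + 1.02
(5) = 1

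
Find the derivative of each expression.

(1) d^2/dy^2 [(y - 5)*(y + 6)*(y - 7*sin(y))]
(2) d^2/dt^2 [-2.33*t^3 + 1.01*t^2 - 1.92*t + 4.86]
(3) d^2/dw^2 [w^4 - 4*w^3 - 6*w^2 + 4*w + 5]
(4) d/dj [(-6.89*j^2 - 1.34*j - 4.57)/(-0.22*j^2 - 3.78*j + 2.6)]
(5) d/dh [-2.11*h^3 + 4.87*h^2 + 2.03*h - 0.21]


(1) = 7*y^2*sin(y) + 7*y*sin(y) - 28*y*cos(y) + 6*y - 224*sin(y) - 14*cos(y) + 2
(2) = 2.02 - 13.98*t
(3) = 12*w^2 - 24*w - 12
(4) = (25.7494*j^2 - 37.8388*j - 20.7586)/(0.0484*j^4 + 1.6632*j^3 + 13.1444*j^2 - 19.656*j + 6.76)
(5) = -6.33*h^2 + 9.74*h + 2.03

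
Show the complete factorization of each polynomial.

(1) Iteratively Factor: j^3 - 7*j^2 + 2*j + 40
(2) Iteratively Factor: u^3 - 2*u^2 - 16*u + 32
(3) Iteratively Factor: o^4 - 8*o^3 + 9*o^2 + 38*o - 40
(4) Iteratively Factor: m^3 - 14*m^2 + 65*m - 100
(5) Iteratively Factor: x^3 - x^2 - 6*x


(1) = (j - 4)*(j^2 - 3*j - 10) = (j - 4)*(j + 2)*(j - 5)
(2) = (u - 2)*(u^2 - 16) = (u - 4)*(u - 2)*(u + 4)
(3) = (o - 5)*(o^3 - 3*o^2 - 6*o + 8) = (o - 5)*(o - 1)*(o^2 - 2*o - 8) = (o - 5)*(o - 4)*(o - 1)*(o + 2)
(4) = (m - 5)*(m^2 - 9*m + 20) = (m - 5)*(m - 4)*(m - 5)
(5) = (x - 3)*(x^2 + 2*x) = (x - 3)*(x + 2)*(x)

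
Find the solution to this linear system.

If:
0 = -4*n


Then:
n = 0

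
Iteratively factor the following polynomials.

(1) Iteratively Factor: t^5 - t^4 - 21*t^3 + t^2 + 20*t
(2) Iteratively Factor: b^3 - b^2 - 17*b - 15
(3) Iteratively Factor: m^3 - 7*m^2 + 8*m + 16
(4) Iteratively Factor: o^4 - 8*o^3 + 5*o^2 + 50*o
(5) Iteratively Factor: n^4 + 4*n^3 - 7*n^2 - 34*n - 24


(1) = (t + 1)*(t^4 - 2*t^3 - 19*t^2 + 20*t) = (t + 1)*(t + 4)*(t^3 - 6*t^2 + 5*t) = t*(t + 1)*(t + 4)*(t^2 - 6*t + 5) = t*(t - 5)*(t + 1)*(t + 4)*(t - 1)
(2) = (b - 5)*(b^2 + 4*b + 3) = (b - 5)*(b + 3)*(b + 1)
(3) = (m + 1)*(m^2 - 8*m + 16) = (m - 4)*(m + 1)*(m - 4)
(4) = (o + 2)*(o^3 - 10*o^2 + 25*o) = (o - 5)*(o + 2)*(o^2 - 5*o) = (o - 5)^2*(o + 2)*(o)
(5) = (n + 4)*(n^3 - 7*n - 6) = (n + 2)*(n + 4)*(n^2 - 2*n - 3) = (n - 3)*(n + 2)*(n + 4)*(n + 1)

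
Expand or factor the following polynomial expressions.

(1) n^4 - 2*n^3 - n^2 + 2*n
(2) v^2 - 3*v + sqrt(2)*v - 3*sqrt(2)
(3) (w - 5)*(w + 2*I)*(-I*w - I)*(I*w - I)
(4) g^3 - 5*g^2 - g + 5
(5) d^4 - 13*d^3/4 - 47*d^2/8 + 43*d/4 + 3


(1) = n*(n - 2)*(n - 1)*(n + 1)
(2) = (v - 3)*(v + sqrt(2))
(3) = w^4 - 5*w^3 + 2*I*w^3 - w^2 - 10*I*w^2 + 5*w - 2*I*w + 10*I
(4) = (g - 5)*(g - 1)*(g + 1)
(5) = (d - 4)*(d - 3/2)*(d + 1/4)*(d + 2)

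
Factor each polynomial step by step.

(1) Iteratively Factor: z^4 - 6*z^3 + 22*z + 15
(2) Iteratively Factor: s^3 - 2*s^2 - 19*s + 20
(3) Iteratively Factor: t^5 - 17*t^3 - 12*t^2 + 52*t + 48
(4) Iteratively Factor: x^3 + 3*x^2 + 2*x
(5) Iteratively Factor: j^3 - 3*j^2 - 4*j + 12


(1) = (z + 1)*(z^3 - 7*z^2 + 7*z + 15) = (z + 1)^2*(z^2 - 8*z + 15) = (z - 5)*(z + 1)^2*(z - 3)
(2) = (s - 5)*(s^2 + 3*s - 4) = (s - 5)*(s + 4)*(s - 1)
(3) = (t + 3)*(t^4 - 3*t^3 - 8*t^2 + 12*t + 16) = (t + 1)*(t + 3)*(t^3 - 4*t^2 - 4*t + 16) = (t - 2)*(t + 1)*(t + 3)*(t^2 - 2*t - 8) = (t - 2)*(t + 1)*(t + 2)*(t + 3)*(t - 4)
(4) = (x + 2)*(x^2 + x) = (x + 1)*(x + 2)*(x)
(5) = (j - 3)*(j^2 - 4) = (j - 3)*(j - 2)*(j + 2)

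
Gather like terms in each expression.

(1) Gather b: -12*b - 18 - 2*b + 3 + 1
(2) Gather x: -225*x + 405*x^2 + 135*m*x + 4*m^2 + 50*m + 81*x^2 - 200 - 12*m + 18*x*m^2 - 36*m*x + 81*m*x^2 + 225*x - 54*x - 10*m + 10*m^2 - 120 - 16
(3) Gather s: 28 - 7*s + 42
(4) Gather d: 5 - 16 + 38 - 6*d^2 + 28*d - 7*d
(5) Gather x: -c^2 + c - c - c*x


(1) = -14*b - 14
(2) = 14*m^2 + 28*m + x^2*(81*m + 486) + x*(18*m^2 + 99*m - 54) - 336
(3) = 70 - 7*s
(4) = -6*d^2 + 21*d + 27
(5) = -c^2 - c*x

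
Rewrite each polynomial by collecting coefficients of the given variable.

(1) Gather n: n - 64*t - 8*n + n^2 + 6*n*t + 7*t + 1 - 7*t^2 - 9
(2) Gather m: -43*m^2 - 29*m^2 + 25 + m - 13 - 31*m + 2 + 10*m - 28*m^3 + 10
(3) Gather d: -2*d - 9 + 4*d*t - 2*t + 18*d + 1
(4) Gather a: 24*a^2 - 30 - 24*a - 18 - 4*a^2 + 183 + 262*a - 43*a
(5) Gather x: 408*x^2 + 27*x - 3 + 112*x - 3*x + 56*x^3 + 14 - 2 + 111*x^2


(1) = n^2 + n*(6*t - 7) - 7*t^2 - 57*t - 8
(2) = -28*m^3 - 72*m^2 - 20*m + 24
(3) = d*(4*t + 16) - 2*t - 8
(4) = 20*a^2 + 195*a + 135
(5) = 56*x^3 + 519*x^2 + 136*x + 9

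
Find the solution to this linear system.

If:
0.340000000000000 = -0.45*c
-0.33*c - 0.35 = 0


Then:
No Solution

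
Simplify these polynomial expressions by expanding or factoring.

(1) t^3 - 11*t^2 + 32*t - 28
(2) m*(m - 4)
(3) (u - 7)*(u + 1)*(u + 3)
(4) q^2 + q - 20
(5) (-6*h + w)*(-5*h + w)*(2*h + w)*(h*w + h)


(1) = (t - 7)*(t - 2)^2
(2) = m^2 - 4*m
(3) = u^3 - 3*u^2 - 25*u - 21
(4) = (q - 4)*(q + 5)
(5) = 60*h^4*w + 60*h^4 + 8*h^3*w^2 + 8*h^3*w - 9*h^2*w^3 - 9*h^2*w^2 + h*w^4 + h*w^3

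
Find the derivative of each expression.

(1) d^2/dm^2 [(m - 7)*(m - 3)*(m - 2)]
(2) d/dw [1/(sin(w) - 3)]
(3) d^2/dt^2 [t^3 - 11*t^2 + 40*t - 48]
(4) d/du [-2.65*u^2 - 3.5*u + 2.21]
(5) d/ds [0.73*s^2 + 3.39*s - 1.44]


(1) = 6*m - 24
(2) = -cos(w)/(sin(w) - 3)^2
(3) = 6*t - 22
(4) = -5.3*u - 3.5
(5) = 1.46*s + 3.39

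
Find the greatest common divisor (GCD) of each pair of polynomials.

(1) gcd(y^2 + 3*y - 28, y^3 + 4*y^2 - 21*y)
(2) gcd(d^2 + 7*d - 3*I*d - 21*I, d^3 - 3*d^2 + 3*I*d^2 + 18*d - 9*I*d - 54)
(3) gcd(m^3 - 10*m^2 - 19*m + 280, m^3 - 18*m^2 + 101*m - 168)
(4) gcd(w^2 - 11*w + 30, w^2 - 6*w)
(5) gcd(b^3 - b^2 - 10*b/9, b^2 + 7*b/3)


(1) = y + 7
(2) = gcd((d + 7)*(d - 3*I), (d - 3)*(d - 3*I)*(d + 6*I)) = d - 3*I
(3) = m^2 - 15*m + 56
(4) = w - 6
(5) = gcd(b*(b - 5/3)*(b + 2/3), b*(b + 7/3)) = b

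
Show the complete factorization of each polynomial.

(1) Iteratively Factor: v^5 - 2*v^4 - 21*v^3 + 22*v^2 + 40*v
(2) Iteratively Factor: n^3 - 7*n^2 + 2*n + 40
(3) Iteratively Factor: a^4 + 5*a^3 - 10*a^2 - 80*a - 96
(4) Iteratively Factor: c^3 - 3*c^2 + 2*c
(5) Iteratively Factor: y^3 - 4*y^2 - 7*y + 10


(1) = (v - 5)*(v^4 + 3*v^3 - 6*v^2 - 8*v) = (v - 5)*(v + 4)*(v^3 - v^2 - 2*v) = (v - 5)*(v - 2)*(v + 4)*(v^2 + v) = (v - 5)*(v - 2)*(v + 1)*(v + 4)*(v)
(2) = (n - 4)*(n^2 - 3*n - 10) = (n - 4)*(n + 2)*(n - 5)
(3) = (a - 4)*(a^3 + 9*a^2 + 26*a + 24) = (a - 4)*(a + 3)*(a^2 + 6*a + 8) = (a - 4)*(a + 3)*(a + 4)*(a + 2)
(4) = (c)*(c^2 - 3*c + 2) = c*(c - 1)*(c - 2)
(5) = (y - 5)*(y^2 + y - 2) = (y - 5)*(y - 1)*(y + 2)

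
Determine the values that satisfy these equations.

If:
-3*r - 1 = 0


Then:
r = -1/3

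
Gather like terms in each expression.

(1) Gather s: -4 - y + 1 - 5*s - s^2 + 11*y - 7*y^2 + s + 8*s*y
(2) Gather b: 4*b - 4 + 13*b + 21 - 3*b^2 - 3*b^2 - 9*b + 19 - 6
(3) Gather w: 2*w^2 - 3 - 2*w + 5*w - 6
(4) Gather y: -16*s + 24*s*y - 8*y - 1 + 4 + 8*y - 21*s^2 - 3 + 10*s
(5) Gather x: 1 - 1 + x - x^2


(1) = -s^2 + s*(8*y - 4) - 7*y^2 + 10*y - 3
(2) = -6*b^2 + 8*b + 30
(3) = 2*w^2 + 3*w - 9
(4) = -21*s^2 + 24*s*y - 6*s
(5) = -x^2 + x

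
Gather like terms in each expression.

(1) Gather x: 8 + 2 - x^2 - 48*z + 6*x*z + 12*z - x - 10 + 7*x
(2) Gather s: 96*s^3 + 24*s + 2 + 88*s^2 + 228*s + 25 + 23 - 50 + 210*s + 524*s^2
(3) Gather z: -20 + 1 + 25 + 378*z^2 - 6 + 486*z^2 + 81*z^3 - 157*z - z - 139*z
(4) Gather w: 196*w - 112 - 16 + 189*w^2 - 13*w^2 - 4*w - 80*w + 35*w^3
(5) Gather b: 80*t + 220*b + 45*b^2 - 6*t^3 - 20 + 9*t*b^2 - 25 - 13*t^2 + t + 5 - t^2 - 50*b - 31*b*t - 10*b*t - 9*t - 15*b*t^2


(1) = -x^2 + x*(6*z + 6) - 36*z
(2) = 96*s^3 + 612*s^2 + 462*s
(3) = 81*z^3 + 864*z^2 - 297*z
(4) = 35*w^3 + 176*w^2 + 112*w - 128
(5) = b^2*(9*t + 45) + b*(-15*t^2 - 41*t + 170) - 6*t^3 - 14*t^2 + 72*t - 40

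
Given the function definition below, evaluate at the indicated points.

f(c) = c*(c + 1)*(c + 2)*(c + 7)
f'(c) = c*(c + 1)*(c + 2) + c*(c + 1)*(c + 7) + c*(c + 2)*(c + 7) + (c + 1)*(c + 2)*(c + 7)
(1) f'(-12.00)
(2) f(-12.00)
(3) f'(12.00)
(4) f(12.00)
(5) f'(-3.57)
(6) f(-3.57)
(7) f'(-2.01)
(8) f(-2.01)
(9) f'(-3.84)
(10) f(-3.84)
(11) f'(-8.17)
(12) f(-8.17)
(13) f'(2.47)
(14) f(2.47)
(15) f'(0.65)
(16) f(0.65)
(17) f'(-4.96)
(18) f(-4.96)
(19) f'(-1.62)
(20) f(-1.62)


(1) = -3130.00
(2) = 6600.00
(3) = 11798.00
(4) = 41496.00
(5) = 50.13
(6) = -49.41
(7) = 10.26
(8) = -0.10
(9) = 53.24
(10) = -63.41
(11) = -540.71
(12) = 422.88
(13) = 370.92
(14) = 362.81
(15) = 57.67
(16) = 21.74
(17) = 35.79
(18) = -118.60
(19) = 1.21
(20) = 2.05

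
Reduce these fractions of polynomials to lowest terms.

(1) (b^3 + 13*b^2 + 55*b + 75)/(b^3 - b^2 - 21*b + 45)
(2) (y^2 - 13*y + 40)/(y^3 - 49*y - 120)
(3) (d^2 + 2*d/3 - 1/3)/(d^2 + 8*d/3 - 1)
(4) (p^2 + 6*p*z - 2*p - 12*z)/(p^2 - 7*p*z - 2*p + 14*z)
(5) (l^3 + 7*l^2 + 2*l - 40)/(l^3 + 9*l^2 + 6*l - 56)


(1) = (b^2 + 8*b + 15)/(b^2 - 6*b + 9)
(2) = (y - 5)/(y^2 + 8*y + 15)
(3) = (d + 1)/(d + 3)
(4) = (-p - 6*z)/(-p + 7*z)
(5) = (l + 5)/(l + 7)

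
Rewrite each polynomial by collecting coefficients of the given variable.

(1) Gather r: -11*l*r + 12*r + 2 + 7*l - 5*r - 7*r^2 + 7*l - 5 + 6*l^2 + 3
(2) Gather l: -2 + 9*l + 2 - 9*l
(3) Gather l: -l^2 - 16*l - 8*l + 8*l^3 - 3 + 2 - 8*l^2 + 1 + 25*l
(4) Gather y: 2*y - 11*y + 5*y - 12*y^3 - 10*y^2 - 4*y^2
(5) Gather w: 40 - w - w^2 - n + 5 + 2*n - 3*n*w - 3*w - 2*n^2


(1) = 6*l^2 + 14*l - 7*r^2 + r*(7 - 11*l)
(2) = 0
(3) = 8*l^3 - 9*l^2 + l
(4) = -12*y^3 - 14*y^2 - 4*y
(5) = -2*n^2 + n - w^2 + w*(-3*n - 4) + 45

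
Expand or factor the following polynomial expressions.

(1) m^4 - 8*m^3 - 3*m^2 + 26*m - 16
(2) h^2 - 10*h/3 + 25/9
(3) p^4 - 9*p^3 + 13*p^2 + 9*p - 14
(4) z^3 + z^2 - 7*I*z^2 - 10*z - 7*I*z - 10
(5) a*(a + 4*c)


(1) = (m - 8)*(m - 1)^2*(m + 2)
(2) = (h - 5/3)^2
(3) = (p - 7)*(p - 2)*(p - 1)*(p + 1)
(4) = (z + 1)*(z - 5*I)*(z - 2*I)
(5) = a^2 + 4*a*c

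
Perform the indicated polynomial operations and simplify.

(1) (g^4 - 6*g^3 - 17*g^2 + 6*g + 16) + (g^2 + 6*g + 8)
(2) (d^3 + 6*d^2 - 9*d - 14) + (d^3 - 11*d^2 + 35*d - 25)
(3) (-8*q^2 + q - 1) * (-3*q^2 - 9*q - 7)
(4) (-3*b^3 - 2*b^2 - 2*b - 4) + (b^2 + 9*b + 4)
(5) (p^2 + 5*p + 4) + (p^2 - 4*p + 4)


(1) = g^4 - 6*g^3 - 16*g^2 + 12*g + 24
(2) = 2*d^3 - 5*d^2 + 26*d - 39
(3) = 24*q^4 + 69*q^3 + 50*q^2 + 2*q + 7
(4) = -3*b^3 - b^2 + 7*b
(5) = 2*p^2 + p + 8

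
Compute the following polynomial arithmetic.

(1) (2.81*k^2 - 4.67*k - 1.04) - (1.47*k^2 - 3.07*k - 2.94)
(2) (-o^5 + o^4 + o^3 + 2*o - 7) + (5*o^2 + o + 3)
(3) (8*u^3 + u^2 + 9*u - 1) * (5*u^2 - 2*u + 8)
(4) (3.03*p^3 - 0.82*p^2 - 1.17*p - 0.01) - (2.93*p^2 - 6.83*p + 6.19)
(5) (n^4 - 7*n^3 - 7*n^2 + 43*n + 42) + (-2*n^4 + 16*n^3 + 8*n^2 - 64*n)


(1) = 1.34*k^2 - 1.6*k + 1.9
(2) = -o^5 + o^4 + o^3 + 5*o^2 + 3*o - 4
(3) = 40*u^5 - 11*u^4 + 107*u^3 - 15*u^2 + 74*u - 8
(4) = 3.03*p^3 - 3.75*p^2 + 5.66*p - 6.2
(5) = -n^4 + 9*n^3 + n^2 - 21*n + 42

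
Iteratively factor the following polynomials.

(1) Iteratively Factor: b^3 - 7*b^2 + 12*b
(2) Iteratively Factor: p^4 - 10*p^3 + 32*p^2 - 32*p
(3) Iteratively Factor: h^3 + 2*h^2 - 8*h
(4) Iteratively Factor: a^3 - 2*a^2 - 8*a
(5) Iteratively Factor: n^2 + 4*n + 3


(1) = (b - 4)*(b^2 - 3*b) = (b - 4)*(b - 3)*(b)
(2) = (p - 4)*(p^3 - 6*p^2 + 8*p) = p*(p - 4)*(p^2 - 6*p + 8) = p*(p - 4)*(p - 2)*(p - 4)
(3) = (h + 4)*(h^2 - 2*h) = (h - 2)*(h + 4)*(h)
(4) = (a - 4)*(a^2 + 2*a) = a*(a - 4)*(a + 2)
(5) = (n + 3)*(n + 1)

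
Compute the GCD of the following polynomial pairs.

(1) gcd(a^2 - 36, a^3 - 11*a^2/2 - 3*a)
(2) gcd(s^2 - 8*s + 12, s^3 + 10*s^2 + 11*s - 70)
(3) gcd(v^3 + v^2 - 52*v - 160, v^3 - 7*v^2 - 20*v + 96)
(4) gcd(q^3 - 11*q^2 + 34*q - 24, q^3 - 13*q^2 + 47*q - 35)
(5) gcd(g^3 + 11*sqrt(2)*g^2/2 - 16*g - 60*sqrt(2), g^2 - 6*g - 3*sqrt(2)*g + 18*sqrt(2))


(1) = a - 6
(2) = gcd((s - 6)*(s - 2), (s - 2)*(s + 5)*(s + 7)) = s - 2
(3) = gcd((v - 8)*(v + 4)*(v + 5), (v - 8)*(v - 3)*(v + 4)) = v^2 - 4*v - 32
(4) = q - 1
(5) = gcd((g - 5*sqrt(2)/2)*(g + 2*sqrt(2))*(g + 6*sqrt(2)), (g - 6)*(g - 3*sqrt(2))) = 1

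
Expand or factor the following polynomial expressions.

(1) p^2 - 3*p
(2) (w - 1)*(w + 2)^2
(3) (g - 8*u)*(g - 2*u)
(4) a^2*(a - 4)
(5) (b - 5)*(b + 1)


(1) = p*(p - 3)
(2) = w^3 + 3*w^2 - 4
(3) = g^2 - 10*g*u + 16*u^2
(4) = a^3 - 4*a^2
(5) = b^2 - 4*b - 5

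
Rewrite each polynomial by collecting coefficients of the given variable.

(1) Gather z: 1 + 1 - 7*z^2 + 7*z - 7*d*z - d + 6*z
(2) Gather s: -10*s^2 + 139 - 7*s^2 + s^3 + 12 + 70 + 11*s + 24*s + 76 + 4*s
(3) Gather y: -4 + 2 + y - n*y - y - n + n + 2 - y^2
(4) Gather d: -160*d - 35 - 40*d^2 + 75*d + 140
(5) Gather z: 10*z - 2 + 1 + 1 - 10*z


(1) = -d - 7*z^2 + z*(13 - 7*d) + 2
(2) = s^3 - 17*s^2 + 39*s + 297
(3) = -n*y - y^2
(4) = -40*d^2 - 85*d + 105
(5) = 0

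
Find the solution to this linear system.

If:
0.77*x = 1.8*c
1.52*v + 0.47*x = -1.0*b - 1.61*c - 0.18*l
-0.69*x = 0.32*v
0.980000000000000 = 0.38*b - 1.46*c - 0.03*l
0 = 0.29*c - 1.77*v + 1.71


Then:
b = 1.02
c = -0.19
l = -10.76
v = 0.94
x = -0.43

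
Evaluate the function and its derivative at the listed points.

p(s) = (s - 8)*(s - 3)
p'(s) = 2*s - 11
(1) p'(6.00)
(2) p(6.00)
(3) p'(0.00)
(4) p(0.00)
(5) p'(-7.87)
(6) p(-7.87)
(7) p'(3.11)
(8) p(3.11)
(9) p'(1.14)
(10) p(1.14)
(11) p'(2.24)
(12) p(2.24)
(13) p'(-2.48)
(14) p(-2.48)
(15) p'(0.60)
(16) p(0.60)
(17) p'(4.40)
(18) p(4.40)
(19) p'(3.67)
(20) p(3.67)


(1) = 1.00
(2) = -6.00
(3) = -11.00
(4) = 24.00
(5) = -26.74
(6) = 172.51
(7) = -4.78
(8) = -0.54
(9) = -8.72
(10) = 12.76
(11) = -6.52
(12) = 4.38
(13) = -15.96
(14) = 57.43
(15) = -9.80
(16) = 17.76
(17) = -2.20
(18) = -5.04
(19) = -3.66
(20) = -2.90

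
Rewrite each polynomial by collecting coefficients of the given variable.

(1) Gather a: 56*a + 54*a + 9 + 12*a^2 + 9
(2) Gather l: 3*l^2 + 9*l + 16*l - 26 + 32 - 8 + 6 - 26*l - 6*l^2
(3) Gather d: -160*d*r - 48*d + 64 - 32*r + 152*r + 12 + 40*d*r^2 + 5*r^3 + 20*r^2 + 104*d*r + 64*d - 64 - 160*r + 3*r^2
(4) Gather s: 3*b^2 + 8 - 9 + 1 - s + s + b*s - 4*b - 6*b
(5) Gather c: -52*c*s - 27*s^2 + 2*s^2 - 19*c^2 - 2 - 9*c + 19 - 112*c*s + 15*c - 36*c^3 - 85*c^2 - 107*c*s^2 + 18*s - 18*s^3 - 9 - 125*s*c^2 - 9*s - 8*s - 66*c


(1) = 12*a^2 + 110*a + 18
(2) = -3*l^2 - l + 4
(3) = d*(40*r^2 - 56*r + 16) + 5*r^3 + 23*r^2 - 40*r + 12
(4) = 3*b^2 + b*s - 10*b
(5) = -36*c^3 + c^2*(-125*s - 104) + c*(-107*s^2 - 164*s - 60) - 18*s^3 - 25*s^2 + s + 8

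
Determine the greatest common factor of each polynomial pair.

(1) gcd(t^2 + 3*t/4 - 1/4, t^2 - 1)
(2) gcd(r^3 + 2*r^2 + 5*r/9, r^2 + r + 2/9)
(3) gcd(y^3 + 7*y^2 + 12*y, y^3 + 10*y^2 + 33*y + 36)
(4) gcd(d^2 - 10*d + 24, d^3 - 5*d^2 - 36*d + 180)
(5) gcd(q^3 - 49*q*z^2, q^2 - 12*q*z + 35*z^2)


(1) = gcd((t - 1/4)*(t + 1), (t - 1)*(t + 1)) = t + 1
(2) = r + 1/3
(3) = gcd(y*(y + 3)*(y + 4), (y + 3)^2*(y + 4)) = y^2 + 7*y + 12
(4) = d - 6
(5) = -q + 7*z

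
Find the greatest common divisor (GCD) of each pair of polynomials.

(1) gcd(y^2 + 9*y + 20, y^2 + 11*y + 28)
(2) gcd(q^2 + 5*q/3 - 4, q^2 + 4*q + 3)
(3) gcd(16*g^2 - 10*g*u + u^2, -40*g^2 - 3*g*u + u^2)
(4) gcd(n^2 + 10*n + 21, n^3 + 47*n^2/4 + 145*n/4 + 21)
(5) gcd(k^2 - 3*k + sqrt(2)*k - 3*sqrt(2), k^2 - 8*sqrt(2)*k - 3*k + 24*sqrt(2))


(1) = y + 4
(2) = q + 3
(3) = gcd((-8*g + u)*(-2*g + u), (-8*g + u)*(5*g + u)) = -8*g + u
(4) = n + 7
(5) = k - 3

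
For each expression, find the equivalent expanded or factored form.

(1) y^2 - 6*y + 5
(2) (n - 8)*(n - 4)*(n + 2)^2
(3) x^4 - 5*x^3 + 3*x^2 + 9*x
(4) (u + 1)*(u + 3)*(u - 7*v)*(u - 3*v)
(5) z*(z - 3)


(1) = (y - 5)*(y - 1)
(2) = n^4 - 8*n^3 - 12*n^2 + 80*n + 128
(3) = x*(x - 3)^2*(x + 1)
(4) = u^4 - 10*u^3*v + 4*u^3 + 21*u^2*v^2 - 40*u^2*v + 3*u^2 + 84*u*v^2 - 30*u*v + 63*v^2
(5) = z^2 - 3*z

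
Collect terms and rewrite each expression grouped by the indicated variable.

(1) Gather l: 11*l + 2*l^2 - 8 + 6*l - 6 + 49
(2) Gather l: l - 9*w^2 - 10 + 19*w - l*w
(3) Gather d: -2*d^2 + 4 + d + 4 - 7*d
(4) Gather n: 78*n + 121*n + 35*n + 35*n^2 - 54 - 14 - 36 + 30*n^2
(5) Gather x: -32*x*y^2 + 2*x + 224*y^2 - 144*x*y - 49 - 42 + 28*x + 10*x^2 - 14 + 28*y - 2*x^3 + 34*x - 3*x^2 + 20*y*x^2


(1) = 2*l^2 + 17*l + 35
(2) = l*(1 - w) - 9*w^2 + 19*w - 10
(3) = -2*d^2 - 6*d + 8
(4) = 65*n^2 + 234*n - 104
(5) = -2*x^3 + x^2*(20*y + 7) + x*(-32*y^2 - 144*y + 64) + 224*y^2 + 28*y - 105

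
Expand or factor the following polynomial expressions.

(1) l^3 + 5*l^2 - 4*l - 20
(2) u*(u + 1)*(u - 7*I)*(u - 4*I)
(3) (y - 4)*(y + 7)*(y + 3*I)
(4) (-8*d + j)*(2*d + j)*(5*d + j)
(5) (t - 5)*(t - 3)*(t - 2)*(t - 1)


(1) = (l - 2)*(l + 2)*(l + 5)
(2) = u^4 + u^3 - 11*I*u^3 - 28*u^2 - 11*I*u^2 - 28*u
(3) = y^3 + 3*y^2 + 3*I*y^2 - 28*y + 9*I*y - 84*I
(4) = -80*d^3 - 46*d^2*j - d*j^2 + j^3
(5) = t^4 - 11*t^3 + 41*t^2 - 61*t + 30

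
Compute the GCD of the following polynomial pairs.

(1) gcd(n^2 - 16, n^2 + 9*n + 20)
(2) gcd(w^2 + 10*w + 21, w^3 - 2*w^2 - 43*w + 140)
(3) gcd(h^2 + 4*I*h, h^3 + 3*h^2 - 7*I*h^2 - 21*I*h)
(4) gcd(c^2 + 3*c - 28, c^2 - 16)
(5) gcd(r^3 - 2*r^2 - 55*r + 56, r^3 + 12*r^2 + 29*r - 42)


(1) = gcd((n - 4)*(n + 4), (n + 4)*(n + 5)) = n + 4
(2) = gcd((w + 3)*(w + 7), (w - 5)*(w - 4)*(w + 7)) = w + 7
(3) = gcd(h*(h + 4*I), h*(h + 3)*(h - 7*I)) = h
(4) = gcd((c - 4)*(c + 7), (c - 4)*(c + 4)) = c - 4
(5) = gcd((r - 8)*(r - 1)*(r + 7), (r - 1)*(r + 6)*(r + 7)) = r^2 + 6*r - 7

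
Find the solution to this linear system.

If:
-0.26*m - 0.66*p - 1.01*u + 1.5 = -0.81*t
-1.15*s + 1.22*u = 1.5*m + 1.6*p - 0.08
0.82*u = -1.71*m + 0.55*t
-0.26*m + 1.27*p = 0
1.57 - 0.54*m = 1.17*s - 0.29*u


Then:
m = -0.75
p = -0.15
s = 1.82
t = -1.57
u = 0.52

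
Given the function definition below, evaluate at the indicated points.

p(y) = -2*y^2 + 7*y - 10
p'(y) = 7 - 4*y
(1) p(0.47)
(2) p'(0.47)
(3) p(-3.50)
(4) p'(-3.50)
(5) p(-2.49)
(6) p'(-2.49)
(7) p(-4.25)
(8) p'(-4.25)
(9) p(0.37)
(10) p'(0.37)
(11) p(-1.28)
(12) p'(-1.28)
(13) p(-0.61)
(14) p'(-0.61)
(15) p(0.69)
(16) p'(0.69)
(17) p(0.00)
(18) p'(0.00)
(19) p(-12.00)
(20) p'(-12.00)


(1) = -7.15
(2) = 5.12
(3) = -59.00
(4) = 21.00
(5) = -39.83
(6) = 16.96
(7) = -75.88
(8) = 24.00
(9) = -7.68
(10) = 5.52
(11) = -22.24
(12) = 12.12
(13) = -15.01
(14) = 9.44
(15) = -6.12
(16) = 4.24
(17) = -10.00
(18) = 7.00
(19) = -382.00
(20) = 55.00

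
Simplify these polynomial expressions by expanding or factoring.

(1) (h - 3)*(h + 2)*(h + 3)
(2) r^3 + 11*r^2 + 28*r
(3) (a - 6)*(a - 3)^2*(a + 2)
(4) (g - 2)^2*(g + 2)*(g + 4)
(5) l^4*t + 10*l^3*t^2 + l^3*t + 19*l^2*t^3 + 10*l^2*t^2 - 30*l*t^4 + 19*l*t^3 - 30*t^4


(1) = h^3 + 2*h^2 - 9*h - 18
(2) = r*(r + 4)*(r + 7)
(3) = a^4 - 10*a^3 + 21*a^2 + 36*a - 108
(4) = g^4 + 2*g^3 - 12*g^2 - 8*g + 32
(5) = (l - t)*(l + 5*t)*(l + 6*t)*(l*t + t)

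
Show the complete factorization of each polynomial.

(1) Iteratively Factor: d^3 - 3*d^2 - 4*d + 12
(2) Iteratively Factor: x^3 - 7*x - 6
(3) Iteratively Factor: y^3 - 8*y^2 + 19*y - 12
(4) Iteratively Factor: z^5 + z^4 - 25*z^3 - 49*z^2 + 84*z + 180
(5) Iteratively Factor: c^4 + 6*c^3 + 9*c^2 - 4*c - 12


(1) = (d - 2)*(d^2 - d - 6) = (d - 3)*(d - 2)*(d + 2)
(2) = (x + 1)*(x^2 - x - 6) = (x + 1)*(x + 2)*(x - 3)
(3) = (y - 4)*(y^2 - 4*y + 3) = (y - 4)*(y - 1)*(y - 3)
(4) = (z + 2)*(z^4 - z^3 - 23*z^2 - 3*z + 90) = (z - 5)*(z + 2)*(z^3 + 4*z^2 - 3*z - 18) = (z - 5)*(z + 2)*(z + 3)*(z^2 + z - 6) = (z - 5)*(z + 2)*(z + 3)^2*(z - 2)
(5) = (c + 2)*(c^3 + 4*c^2 + c - 6) = (c + 2)^2*(c^2 + 2*c - 3) = (c + 2)^2*(c + 3)*(c - 1)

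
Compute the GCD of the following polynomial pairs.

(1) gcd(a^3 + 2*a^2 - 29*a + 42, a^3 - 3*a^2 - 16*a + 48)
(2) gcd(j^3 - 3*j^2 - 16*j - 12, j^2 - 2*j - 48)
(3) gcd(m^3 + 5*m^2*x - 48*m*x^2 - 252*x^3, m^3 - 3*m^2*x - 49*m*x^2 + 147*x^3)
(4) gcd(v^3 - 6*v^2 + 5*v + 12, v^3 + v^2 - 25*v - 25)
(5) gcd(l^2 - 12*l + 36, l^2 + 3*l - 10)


(1) = gcd((a - 3)*(a - 2)*(a + 7), (a - 4)*(a - 3)*(a + 4)) = a - 3
(2) = 1
(3) = gcd((m - 7*x)*(m + 6*x)^2, (m - 7*x)*(m - 3*x)*(m + 7*x)) = -m + 7*x
(4) = v + 1
(5) = gcd((l - 6)^2, (l - 2)*(l + 5)) = 1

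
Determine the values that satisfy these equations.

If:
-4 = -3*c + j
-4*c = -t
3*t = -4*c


Then:
c = 0
j = -4
t = 0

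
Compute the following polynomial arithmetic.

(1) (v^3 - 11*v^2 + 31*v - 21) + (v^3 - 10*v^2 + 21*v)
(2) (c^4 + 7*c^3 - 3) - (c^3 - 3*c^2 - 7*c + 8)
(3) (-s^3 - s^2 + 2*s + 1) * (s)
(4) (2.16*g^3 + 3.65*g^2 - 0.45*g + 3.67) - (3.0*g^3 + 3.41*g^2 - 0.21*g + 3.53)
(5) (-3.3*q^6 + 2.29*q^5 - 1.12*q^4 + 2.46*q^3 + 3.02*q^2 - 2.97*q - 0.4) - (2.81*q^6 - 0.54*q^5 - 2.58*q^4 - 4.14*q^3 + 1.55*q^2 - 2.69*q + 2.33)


(1) = 2*v^3 - 21*v^2 + 52*v - 21
(2) = c^4 + 6*c^3 + 3*c^2 + 7*c - 11
(3) = -s^4 - s^3 + 2*s^2 + s
(4) = -0.84*g^3 + 0.24*g^2 - 0.24*g + 0.14
(5) = -6.11*q^6 + 2.83*q^5 + 1.46*q^4 + 6.6*q^3 + 1.47*q^2 - 0.28*q - 2.73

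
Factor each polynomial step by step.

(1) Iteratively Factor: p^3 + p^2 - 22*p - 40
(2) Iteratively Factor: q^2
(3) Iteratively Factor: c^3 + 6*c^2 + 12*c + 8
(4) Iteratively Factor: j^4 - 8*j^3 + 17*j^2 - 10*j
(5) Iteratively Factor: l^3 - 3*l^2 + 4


(1) = (p - 5)*(p^2 + 6*p + 8) = (p - 5)*(p + 4)*(p + 2)
(2) = (q)*(q)
(3) = (c + 2)*(c^2 + 4*c + 4) = (c + 2)^2*(c + 2)
(4) = (j - 2)*(j^3 - 6*j^2 + 5*j) = (j - 2)*(j - 1)*(j^2 - 5*j) = (j - 5)*(j - 2)*(j - 1)*(j)
(5) = (l - 2)*(l^2 - l - 2) = (l - 2)*(l + 1)*(l - 2)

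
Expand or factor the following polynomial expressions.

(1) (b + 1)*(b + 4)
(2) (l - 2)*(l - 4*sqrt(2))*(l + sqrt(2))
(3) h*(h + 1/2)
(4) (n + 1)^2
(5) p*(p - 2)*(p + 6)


(1) = b^2 + 5*b + 4
(2) = l^3 - 3*sqrt(2)*l^2 - 2*l^2 - 8*l + 6*sqrt(2)*l + 16
(3) = h^2 + h/2
(4) = n^2 + 2*n + 1
(5) = p^3 + 4*p^2 - 12*p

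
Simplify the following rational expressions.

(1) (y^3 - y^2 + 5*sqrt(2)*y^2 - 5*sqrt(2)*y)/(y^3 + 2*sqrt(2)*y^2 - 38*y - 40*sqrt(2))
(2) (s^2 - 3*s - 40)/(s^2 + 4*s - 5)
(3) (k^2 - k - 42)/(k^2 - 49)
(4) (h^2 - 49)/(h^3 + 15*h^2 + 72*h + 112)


(1) = (y^2 - y)/(y^2 - 3*sqrt(2)*y - 8)
(2) = (s - 8)/(s - 1)
(3) = (k + 6)/(k + 7)
(4) = (h - 7)/(h^2 + 8*h + 16)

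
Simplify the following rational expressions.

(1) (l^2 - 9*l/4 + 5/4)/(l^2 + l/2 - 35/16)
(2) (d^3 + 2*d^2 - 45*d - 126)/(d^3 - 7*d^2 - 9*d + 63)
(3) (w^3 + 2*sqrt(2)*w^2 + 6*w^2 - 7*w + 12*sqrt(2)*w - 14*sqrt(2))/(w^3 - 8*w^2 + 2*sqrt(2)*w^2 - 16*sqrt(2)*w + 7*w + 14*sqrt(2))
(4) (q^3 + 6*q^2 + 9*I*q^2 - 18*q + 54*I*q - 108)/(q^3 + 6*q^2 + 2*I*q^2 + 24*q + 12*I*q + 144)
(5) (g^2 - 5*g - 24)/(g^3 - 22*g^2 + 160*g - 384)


(1) = (4*l - 4)/(4*l + 7)
(2) = (d + 6)/(d - 3)
(3) = (w + 7)/(w - 7)
(4) = (q + 3*I)/(q - 4*I)
(5) = (g + 3)/(g^2 - 14*g + 48)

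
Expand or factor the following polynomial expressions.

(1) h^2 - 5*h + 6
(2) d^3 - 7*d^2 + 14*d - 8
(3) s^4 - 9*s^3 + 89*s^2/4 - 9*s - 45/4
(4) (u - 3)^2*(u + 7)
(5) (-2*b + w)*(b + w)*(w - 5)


(1) = (h - 3)*(h - 2)
(2) = (d - 4)*(d - 2)*(d - 1)
(3) = (s - 5)*(s - 3)*(s - 3/2)*(s + 1/2)
(4) = u^3 + u^2 - 33*u + 63
(5) = -2*b^2*w + 10*b^2 - b*w^2 + 5*b*w + w^3 - 5*w^2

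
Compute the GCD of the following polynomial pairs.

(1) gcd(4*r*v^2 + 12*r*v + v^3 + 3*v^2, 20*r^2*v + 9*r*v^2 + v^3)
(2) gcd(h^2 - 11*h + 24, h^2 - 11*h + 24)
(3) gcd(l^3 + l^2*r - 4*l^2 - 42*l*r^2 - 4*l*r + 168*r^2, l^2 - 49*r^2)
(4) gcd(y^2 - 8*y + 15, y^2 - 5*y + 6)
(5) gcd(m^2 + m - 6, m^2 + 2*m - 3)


(1) = gcd(v*(4*r + v)*(v + 3), v*(4*r + v)*(5*r + v)) = 4*r*v + v^2
(2) = gcd((h - 8)*(h - 3), (h - 8)*(h - 3)) = h^2 - 11*h + 24
(3) = gcd((l - 4)*(l - 6*r)*(l + 7*r), (l - 7*r)*(l + 7*r)) = l + 7*r
(4) = y - 3
(5) = m + 3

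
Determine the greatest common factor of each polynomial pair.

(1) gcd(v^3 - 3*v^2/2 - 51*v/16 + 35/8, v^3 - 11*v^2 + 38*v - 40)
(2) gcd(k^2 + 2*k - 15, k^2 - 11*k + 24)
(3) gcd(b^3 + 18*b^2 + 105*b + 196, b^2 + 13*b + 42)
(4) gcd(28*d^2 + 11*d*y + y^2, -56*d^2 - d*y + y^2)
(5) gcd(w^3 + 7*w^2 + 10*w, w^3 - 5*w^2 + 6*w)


(1) = gcd((v - 2)*(v - 5/4)*(v + 7/4), (v - 5)*(v - 4)*(v - 2)) = v - 2
(2) = gcd((k - 3)*(k + 5), (k - 8)*(k - 3)) = k - 3
(3) = b + 7
(4) = 7*d + y
(5) = gcd(w*(w + 2)*(w + 5), w*(w - 3)*(w - 2)) = w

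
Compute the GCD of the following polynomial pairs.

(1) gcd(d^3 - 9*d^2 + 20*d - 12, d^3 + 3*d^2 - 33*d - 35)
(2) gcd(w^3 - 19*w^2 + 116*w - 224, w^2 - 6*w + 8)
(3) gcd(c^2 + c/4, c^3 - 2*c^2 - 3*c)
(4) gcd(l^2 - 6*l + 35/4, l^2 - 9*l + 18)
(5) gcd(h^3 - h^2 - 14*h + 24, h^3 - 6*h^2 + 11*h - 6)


(1) = gcd((d - 6)*(d - 2)*(d - 1), (d - 5)*(d + 1)*(d + 7)) = 1
(2) = w - 4
(3) = c
(4) = gcd((l - 7/2)*(l - 5/2), (l - 6)*(l - 3)) = 1
(5) = gcd((h - 3)*(h - 2)*(h + 4), (h - 3)*(h - 2)*(h - 1)) = h^2 - 5*h + 6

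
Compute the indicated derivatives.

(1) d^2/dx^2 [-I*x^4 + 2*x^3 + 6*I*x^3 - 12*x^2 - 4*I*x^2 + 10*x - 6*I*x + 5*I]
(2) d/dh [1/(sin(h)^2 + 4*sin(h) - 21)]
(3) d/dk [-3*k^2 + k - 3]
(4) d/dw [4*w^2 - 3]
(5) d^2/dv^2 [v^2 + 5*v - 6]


(1) = -12*I*x^2 + x*(12 + 36*I) - 24 - 8*I
(2) = -2*(sin(h) + 2)*cos(h)/(sin(h)^2 + 4*sin(h) - 21)^2
(3) = 1 - 6*k
(4) = 8*w
(5) = 2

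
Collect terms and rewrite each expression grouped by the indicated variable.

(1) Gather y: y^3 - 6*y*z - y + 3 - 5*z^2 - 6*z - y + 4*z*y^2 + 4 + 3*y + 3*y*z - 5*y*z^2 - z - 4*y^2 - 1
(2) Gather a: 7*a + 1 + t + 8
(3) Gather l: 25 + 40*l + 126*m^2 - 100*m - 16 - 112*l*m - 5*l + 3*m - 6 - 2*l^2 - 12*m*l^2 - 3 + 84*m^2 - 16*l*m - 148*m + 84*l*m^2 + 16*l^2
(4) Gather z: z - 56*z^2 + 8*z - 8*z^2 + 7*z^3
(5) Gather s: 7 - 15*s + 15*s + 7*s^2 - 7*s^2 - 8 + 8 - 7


(1) = y^3 + y^2*(4*z - 4) + y*(-5*z^2 - 3*z + 1) - 5*z^2 - 7*z + 6
(2) = 7*a + t + 9
(3) = l^2*(14 - 12*m) + l*(84*m^2 - 128*m + 35) + 210*m^2 - 245*m
(4) = 7*z^3 - 64*z^2 + 9*z
(5) = 0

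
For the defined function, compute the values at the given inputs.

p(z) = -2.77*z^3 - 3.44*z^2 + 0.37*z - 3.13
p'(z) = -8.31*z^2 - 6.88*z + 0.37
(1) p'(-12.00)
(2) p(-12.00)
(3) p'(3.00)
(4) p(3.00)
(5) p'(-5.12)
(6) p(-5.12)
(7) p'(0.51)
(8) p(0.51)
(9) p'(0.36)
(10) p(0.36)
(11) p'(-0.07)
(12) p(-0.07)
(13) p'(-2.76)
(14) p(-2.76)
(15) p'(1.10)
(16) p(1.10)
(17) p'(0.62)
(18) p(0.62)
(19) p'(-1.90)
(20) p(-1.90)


(1) = -1113.71
(2) = 4283.63
(3) = -95.06
(4) = -107.77
(5) = -182.25
(6) = 276.58
(7) = -5.30
(8) = -4.20
(9) = -3.18
(10) = -3.57
(11) = 0.81
(12) = -3.17
(13) = -43.94
(14) = 27.88
(15) = -17.25
(16) = -10.57
(17) = -7.09
(18) = -4.88
(19) = -16.56
(20) = 2.75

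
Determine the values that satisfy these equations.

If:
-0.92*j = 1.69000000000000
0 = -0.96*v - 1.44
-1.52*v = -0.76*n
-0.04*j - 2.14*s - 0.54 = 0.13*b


Then:
b = -16.4615384615385*s - 3.58862876254181
j = -1.84
n = -3.00
v = -1.50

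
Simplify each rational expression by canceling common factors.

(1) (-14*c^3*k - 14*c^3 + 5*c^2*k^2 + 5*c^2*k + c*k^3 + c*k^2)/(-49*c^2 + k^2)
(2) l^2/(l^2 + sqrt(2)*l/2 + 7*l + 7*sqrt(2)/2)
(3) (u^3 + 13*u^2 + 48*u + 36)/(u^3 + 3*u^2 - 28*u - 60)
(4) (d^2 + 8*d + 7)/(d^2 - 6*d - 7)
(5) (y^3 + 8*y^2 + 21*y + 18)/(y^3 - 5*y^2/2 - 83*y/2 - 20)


(1) = (2*c^2*k + 2*c^2 - c*k^2 - c*k)/(7*c - k)
(2) = 2*l^2/(2*l^2 + l*(sqrt(2) + 14) + 7*sqrt(2))
(3) = (u^2 + 7*u + 6)/(u^2 - 3*u - 10)
(4) = (d + 7)/(d - 7)
(5) = (2*y^3 + 16*y^2 + 42*y + 36)/(2*y^3 - 5*y^2 - 83*y - 40)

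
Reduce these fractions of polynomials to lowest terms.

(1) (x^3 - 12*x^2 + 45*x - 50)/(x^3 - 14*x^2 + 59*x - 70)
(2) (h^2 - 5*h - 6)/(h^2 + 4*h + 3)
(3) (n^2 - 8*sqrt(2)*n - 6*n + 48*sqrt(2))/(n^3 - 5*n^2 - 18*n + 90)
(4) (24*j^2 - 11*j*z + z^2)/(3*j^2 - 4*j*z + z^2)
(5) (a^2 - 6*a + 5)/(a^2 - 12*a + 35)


(1) = (x - 5)/(x - 7)
(2) = (h - 6)/(h + 3)
(3) = (n^2 + n*(-8*sqrt(2) - 6) + 48*sqrt(2))/(n^3 - 5*n^2 - 18*n + 90)
(4) = (-8*j + z)/(-j + z)
(5) = (a - 1)/(a - 7)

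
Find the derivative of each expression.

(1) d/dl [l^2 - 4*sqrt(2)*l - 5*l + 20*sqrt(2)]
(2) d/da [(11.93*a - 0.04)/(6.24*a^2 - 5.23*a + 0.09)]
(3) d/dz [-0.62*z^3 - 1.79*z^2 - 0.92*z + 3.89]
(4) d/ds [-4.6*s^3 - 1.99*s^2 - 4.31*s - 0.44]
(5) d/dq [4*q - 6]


(1) = 2*l - 4*sqrt(2) - 5
(2) = (-74.4432*a^2 + 0.4992*a + 0.8645)/(38.9376*a^4 - 65.2704*a^3 + 28.4761*a^2 - 0.9414*a + 0.0081)
(3) = -1.86*z^2 - 3.58*z - 0.92
(4) = -13.8*s^2 - 3.98*s - 4.31
(5) = 4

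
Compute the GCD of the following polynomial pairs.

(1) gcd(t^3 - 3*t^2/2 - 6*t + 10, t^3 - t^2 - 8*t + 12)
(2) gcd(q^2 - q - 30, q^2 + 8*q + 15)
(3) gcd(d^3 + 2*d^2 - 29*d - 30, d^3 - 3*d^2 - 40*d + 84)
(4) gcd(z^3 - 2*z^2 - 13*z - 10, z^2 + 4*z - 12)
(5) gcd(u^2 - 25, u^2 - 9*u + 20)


(1) = t^2 - 4*t + 4
(2) = q + 5
(3) = d + 6
(4) = 1
(5) = gcd((u - 5)*(u + 5), (u - 5)*(u - 4)) = u - 5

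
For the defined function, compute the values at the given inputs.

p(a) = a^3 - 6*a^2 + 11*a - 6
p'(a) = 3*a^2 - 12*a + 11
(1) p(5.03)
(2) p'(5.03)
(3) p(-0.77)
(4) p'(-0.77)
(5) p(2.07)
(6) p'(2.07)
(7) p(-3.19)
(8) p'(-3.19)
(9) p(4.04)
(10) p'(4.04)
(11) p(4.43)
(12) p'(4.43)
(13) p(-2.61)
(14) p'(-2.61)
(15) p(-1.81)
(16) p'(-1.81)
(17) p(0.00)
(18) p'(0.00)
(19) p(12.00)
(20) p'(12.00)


(1) = 24.79
(2) = 26.54
(3) = -18.48
(4) = 22.02
(5) = -0.07
(6) = -0.99
(7) = -134.61
(8) = 79.81
(9) = 6.45
(10) = 11.48
(11) = 11.92
(12) = 16.71
(13) = -93.36
(14) = 62.76
(15) = -51.50
(16) = 42.55
(17) = -6.00
(18) = 11.00
(19) = 990.00
(20) = 299.00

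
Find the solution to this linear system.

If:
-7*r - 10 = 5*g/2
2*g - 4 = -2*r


Then:
g = 16/3
r = -10/3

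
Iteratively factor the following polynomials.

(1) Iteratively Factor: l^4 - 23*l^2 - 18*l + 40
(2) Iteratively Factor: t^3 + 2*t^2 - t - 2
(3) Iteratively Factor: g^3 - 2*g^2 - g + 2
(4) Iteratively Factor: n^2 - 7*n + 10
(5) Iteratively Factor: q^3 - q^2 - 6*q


(1) = (l + 4)*(l^3 - 4*l^2 - 7*l + 10) = (l + 2)*(l + 4)*(l^2 - 6*l + 5) = (l - 5)*(l + 2)*(l + 4)*(l - 1)
(2) = (t - 1)*(t^2 + 3*t + 2) = (t - 1)*(t + 1)*(t + 2)
(3) = (g + 1)*(g^2 - 3*g + 2) = (g - 2)*(g + 1)*(g - 1)
(4) = (n - 5)*(n - 2)
(5) = (q - 3)*(q^2 + 2*q) = (q - 3)*(q + 2)*(q)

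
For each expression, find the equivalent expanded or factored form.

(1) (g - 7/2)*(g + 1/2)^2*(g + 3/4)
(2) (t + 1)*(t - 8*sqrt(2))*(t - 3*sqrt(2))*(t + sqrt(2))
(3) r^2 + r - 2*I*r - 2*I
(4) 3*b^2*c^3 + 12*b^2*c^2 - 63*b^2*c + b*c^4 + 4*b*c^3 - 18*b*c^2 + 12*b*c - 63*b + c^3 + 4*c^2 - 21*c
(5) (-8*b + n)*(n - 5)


(1) = g^4 - 7*g^3/4 - 41*g^2/8 - 53*g/16 - 21/32
(2) = t^4 - 10*sqrt(2)*t^3 + t^3 - 10*sqrt(2)*t^2 + 26*t^2 + 26*t + 48*sqrt(2)*t + 48*sqrt(2)
(3) = (r + 1)*(r - 2*I)
(4) = (3*b + c)*(c - 3)*(c + 7)*(b*c + 1)
(5) = -8*b*n + 40*b + n^2 - 5*n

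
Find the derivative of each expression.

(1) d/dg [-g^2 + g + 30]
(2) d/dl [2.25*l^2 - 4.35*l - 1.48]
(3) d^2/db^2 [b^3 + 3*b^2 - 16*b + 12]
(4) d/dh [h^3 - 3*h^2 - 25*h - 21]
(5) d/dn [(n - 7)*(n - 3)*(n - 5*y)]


(1) = 1 - 2*g
(2) = 4.5*l - 4.35
(3) = 6*b + 6
(4) = 3*h^2 - 6*h - 25
(5) = 3*n^2 - 10*n*y - 20*n + 50*y + 21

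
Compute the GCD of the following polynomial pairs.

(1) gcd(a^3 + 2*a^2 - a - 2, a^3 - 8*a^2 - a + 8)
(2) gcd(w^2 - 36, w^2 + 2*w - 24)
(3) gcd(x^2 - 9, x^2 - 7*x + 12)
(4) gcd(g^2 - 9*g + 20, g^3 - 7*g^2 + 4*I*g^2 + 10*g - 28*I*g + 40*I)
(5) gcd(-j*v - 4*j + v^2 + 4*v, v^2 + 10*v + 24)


(1) = a^2 - 1
(2) = gcd((w - 6)*(w + 6), (w - 4)*(w + 6)) = w + 6
(3) = gcd((x - 3)*(x + 3), (x - 4)*(x - 3)) = x - 3
(4) = g - 5
(5) = v + 4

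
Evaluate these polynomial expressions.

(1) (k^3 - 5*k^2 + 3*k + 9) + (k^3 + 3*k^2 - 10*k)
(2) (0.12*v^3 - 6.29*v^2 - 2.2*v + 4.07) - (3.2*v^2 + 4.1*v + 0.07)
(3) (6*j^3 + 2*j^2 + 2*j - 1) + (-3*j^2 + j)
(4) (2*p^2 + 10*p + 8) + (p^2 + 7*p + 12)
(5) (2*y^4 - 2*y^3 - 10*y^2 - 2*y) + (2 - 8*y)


(1) = 2*k^3 - 2*k^2 - 7*k + 9
(2) = 0.12*v^3 - 9.49*v^2 - 6.3*v + 4.0
(3) = 6*j^3 - j^2 + 3*j - 1
(4) = 3*p^2 + 17*p + 20
(5) = 2*y^4 - 2*y^3 - 10*y^2 - 10*y + 2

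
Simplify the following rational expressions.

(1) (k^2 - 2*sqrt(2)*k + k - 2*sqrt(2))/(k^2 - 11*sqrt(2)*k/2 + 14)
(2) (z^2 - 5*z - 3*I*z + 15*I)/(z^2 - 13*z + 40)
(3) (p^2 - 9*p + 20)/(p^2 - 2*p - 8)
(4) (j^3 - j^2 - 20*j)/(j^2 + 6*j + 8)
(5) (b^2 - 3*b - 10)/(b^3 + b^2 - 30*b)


(1) = (2*k + 2)/(2*k - 7*sqrt(2))
(2) = (z - 3*I)/(z - 8)
(3) = (p - 5)/(p + 2)
(4) = (j^2 - 5*j)/(j + 2)
(5) = (b + 2)/(b^2 + 6*b)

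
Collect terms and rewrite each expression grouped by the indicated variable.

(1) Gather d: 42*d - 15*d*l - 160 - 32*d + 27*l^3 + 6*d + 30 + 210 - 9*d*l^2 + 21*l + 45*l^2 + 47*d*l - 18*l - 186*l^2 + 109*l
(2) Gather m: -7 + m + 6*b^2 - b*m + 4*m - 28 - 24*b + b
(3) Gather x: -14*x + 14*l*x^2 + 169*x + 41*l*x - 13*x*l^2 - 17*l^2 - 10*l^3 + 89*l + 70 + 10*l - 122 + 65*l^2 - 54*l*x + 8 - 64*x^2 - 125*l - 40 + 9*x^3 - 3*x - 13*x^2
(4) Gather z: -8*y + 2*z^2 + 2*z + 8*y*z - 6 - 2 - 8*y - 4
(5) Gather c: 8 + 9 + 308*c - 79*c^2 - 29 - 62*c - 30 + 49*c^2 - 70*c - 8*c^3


(1) = d*(-9*l^2 + 32*l + 16) + 27*l^3 - 141*l^2 + 112*l + 80
(2) = 6*b^2 - 23*b + m*(5 - b) - 35
(3) = -10*l^3 + 48*l^2 - 26*l + 9*x^3 + x^2*(14*l - 77) + x*(-13*l^2 - 13*l + 152) - 84
(4) = -16*y + 2*z^2 + z*(8*y + 2) - 12
(5) = -8*c^3 - 30*c^2 + 176*c - 42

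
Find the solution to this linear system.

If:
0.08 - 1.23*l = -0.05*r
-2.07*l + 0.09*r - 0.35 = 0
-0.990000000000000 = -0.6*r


Then:
No Solution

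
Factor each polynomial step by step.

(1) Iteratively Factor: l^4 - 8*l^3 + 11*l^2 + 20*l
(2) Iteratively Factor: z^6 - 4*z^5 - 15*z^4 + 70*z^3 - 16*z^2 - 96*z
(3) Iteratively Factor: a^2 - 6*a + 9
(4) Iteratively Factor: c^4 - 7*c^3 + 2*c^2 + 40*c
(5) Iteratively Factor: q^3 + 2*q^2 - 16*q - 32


(1) = (l - 5)*(l^3 - 3*l^2 - 4*l) = (l - 5)*(l + 1)*(l^2 - 4*l) = (l - 5)*(l - 4)*(l + 1)*(l)
(2) = (z)*(z^5 - 4*z^4 - 15*z^3 + 70*z^2 - 16*z - 96) = z*(z - 2)*(z^4 - 2*z^3 - 19*z^2 + 32*z + 48) = z*(z - 2)*(z + 1)*(z^3 - 3*z^2 - 16*z + 48) = z*(z - 3)*(z - 2)*(z + 1)*(z^2 - 16) = z*(z - 4)*(z - 3)*(z - 2)*(z + 1)*(z + 4)
(3) = (a - 3)*(a - 3)
(4) = (c - 5)*(c^3 - 2*c^2 - 8*c) = (c - 5)*(c + 2)*(c^2 - 4*c) = (c - 5)*(c - 4)*(c + 2)*(c)
(5) = (q + 2)*(q^2 - 16) = (q - 4)*(q + 2)*(q + 4)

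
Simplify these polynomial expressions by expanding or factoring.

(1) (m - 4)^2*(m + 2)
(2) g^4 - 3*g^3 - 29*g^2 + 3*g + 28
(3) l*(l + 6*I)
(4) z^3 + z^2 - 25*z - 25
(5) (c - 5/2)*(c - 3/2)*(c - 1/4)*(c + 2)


(1) = m^3 - 6*m^2 + 32
(2) = (g - 7)*(g - 1)*(g + 1)*(g + 4)
(3) = l^2 + 6*I*l
(4) = (z - 5)*(z + 1)*(z + 5)
(5) = c^4 - 9*c^3/4 - 15*c^2/4 + 137*c/16 - 15/8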